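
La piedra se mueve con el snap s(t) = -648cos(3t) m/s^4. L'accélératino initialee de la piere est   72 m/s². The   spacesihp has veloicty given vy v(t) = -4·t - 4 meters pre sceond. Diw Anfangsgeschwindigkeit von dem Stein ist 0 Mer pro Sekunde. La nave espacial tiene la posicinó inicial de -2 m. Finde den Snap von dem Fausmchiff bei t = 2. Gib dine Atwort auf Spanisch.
Debemos derivar nuestra ecuación de la velocidad v(t) = -4·t - 4 3 veces. La derivada de la velocidad da la aceleración: a(t) = -4. Tomando d/dt de a(t), encontramos j(t) = 0. Tomando d/dt de j(t), encontramos s(t) = 0. De la ecuación del snap s(t) = 0, sustituimos t = 2 para obtener s = 0.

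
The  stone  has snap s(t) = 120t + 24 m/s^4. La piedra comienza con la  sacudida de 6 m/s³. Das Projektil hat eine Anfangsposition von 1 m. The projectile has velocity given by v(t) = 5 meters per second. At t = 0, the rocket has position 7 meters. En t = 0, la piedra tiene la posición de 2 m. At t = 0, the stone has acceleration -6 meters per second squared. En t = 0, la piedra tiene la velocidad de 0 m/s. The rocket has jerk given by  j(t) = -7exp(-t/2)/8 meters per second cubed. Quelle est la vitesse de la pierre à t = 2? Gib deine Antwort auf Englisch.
We must find the antiderivative of our snap equation s(t) = 120·t + 24 3 times. Integrating snap and using the initial condition j(0) = 6, we get j(t) = 60·t^2 + 24·t + 6. Taking ∫j(t)dt and applying a(0) = -6, we find a(t) = 20·t^3 + 12·t^2 + 6·t - 6. Taking ∫a(t)dt and applying v(0) = 0, we find v(t) = t·(5·t^3 + 4·t^2 + 3·t - 6). From the given velocity equation v(t) = t·(5·t^3 + 4·t^2 + 3·t - 6), we substitute t = 2 to get v = 112.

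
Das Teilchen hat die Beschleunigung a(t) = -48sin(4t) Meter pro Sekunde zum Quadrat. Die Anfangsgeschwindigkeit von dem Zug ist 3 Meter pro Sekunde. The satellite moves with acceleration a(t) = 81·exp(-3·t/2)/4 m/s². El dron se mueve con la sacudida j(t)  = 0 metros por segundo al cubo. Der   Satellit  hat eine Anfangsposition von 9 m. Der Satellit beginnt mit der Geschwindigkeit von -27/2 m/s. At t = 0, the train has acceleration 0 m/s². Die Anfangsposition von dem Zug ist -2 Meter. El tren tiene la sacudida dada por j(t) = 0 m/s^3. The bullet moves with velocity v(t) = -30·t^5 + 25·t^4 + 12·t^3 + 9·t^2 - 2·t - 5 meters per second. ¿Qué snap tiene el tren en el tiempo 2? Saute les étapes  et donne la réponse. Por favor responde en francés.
s(2) = 0.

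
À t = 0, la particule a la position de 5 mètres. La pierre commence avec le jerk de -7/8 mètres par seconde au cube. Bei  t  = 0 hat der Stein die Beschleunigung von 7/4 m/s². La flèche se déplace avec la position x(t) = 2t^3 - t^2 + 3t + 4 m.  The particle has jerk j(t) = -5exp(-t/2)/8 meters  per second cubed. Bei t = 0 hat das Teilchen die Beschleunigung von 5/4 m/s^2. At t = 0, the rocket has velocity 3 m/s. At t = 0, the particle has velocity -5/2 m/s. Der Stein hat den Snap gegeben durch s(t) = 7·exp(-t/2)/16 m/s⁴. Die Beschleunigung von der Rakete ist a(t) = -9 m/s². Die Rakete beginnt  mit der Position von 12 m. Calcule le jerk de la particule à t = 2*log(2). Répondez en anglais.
We have jerk j(t) = -5·exp(-t/2)/8. Substituting t = 2*log(2): j(2*log(2)) = -5/16.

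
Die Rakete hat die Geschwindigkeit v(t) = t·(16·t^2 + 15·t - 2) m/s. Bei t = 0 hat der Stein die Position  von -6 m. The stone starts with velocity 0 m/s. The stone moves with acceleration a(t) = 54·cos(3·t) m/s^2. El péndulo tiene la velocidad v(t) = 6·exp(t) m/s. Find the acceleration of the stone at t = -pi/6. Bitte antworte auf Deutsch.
Aus der Gleichung für die Beschleunigung a(t) = 54·cos(3·t), setzen wir t = -pi/6 ein und erhalten a = 0.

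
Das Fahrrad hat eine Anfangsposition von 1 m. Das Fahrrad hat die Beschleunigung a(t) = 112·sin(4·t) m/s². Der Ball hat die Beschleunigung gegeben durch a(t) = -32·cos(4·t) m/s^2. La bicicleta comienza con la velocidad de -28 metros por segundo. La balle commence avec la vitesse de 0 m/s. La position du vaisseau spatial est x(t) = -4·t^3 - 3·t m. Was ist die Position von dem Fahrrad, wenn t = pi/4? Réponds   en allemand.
Ausgehend von der Beschleunigung a(t) = 112·sin(4·t), nehmen wir 2 Integrale. Das Integral von der Beschleunigung ist die Geschwindigkeit. Mit v(0) = -28 erhalten wir v(t) = -28·cos(4·t). Die Stammfunktion von der Geschwindigkeit, mit x(0) = 1, ergibt die Position: x(t) = 1 - 7·sin(4·t). Aus der Gleichung für die Position x(t) = 1 - 7·sin(4·t), setzen wir t = pi/4 ein und erhalten x = 1.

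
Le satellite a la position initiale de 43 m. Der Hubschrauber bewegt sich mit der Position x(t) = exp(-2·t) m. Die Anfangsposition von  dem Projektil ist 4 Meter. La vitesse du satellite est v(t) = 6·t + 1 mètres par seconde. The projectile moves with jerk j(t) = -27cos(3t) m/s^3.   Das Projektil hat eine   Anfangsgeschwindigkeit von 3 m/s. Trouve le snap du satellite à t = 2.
En partant de la vitesse v(t) = 6·t + 1, nous prenons 3 dérivées. En dérivant la vitesse, nous obtenons l'accélération: a(t) = 6. En prenant d/dt de a(t), nous trouvons j(t) = 0. En prenant d/dt de j(t), nous trouvons s(t) = 0. De l'équation du snap s(t) = 0, nous substituons t = 2 pour obtenir s = 0.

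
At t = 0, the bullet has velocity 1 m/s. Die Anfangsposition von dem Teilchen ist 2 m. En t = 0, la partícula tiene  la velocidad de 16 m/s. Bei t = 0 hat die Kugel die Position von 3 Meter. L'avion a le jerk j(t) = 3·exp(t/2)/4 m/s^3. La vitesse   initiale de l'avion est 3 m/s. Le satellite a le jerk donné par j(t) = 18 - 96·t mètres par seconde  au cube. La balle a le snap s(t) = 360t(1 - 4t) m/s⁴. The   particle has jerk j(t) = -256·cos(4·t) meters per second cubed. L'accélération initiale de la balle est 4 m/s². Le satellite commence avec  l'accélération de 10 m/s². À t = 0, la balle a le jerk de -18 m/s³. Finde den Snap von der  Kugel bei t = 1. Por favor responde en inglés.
We have snap s(t) = 360·t·(1 - 4·t). Substituting t = 1: s(1) = -1080.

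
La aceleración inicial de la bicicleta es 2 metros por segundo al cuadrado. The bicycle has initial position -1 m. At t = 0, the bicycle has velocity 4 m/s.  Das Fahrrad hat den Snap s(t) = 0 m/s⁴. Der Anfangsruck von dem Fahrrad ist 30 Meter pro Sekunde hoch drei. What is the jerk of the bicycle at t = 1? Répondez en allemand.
Ausgehend von dem Snap s(t) = 0, nehmen wir 1 Stammfunktion. Mit ∫s(t)dt und Anwendung von j(0) = 30, finden wir j(t) = 30. Wir haben den Ruck j(t) = 30. Durch Einsetzen von t = 1: j(1) = 30.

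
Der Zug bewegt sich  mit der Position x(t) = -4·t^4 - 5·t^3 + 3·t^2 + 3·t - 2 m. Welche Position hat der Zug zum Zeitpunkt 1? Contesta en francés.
En utilisant x(t) = -4·t^4 - 5·t^3 + 3·t^2 + 3·t - 2 et en substituant t = 1, nous trouvons x = -5.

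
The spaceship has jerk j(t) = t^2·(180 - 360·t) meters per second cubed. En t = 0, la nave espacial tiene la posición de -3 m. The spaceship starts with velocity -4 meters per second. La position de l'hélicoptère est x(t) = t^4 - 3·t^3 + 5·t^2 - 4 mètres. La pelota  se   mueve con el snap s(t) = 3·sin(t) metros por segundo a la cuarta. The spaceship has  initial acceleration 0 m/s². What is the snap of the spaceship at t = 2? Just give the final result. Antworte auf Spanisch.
En t = 2, s = -3600.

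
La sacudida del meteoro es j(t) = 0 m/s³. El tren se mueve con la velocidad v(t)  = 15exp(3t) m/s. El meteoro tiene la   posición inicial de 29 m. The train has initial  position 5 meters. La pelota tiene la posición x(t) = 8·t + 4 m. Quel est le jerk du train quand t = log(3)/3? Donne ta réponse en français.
En partant de la vitesse v(t) = 15·exp(3·t), nous prenons 2 dérivées. En prenant d/dt de v(t), nous trouvons a(t) = 45·exp(3·t). En dérivant l'accélération, nous obtenons le jerk: j(t) = 135·exp(3·t). De l'équation du jerk j(t) = 135·exp(3·t), nous substituons t = log(3)/3 pour obtenir j = 405.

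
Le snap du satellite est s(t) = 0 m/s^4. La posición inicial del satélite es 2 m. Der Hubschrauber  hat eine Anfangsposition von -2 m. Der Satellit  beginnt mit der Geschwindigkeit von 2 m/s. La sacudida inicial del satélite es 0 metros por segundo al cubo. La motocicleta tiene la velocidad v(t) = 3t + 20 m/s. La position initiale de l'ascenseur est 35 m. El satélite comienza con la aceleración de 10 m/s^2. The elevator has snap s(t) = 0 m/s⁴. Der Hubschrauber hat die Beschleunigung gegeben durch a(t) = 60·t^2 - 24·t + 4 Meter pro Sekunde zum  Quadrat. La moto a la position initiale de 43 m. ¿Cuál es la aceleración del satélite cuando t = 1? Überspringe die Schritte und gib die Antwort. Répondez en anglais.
The acceleration at t = 1 is a = 10.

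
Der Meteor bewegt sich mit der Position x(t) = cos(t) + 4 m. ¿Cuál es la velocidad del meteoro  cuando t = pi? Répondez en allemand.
Um dies zu lösen, müssen wir 1 Ableitung unserer Gleichung für die Position x(t) = cos(t) + 4 nehmen. Mit d/dt von x(t) finden wir v(t) = -sin(t). Wir haben die Geschwindigkeit v(t) = -sin(t). Durch Einsetzen von t = pi: v(pi) = 0.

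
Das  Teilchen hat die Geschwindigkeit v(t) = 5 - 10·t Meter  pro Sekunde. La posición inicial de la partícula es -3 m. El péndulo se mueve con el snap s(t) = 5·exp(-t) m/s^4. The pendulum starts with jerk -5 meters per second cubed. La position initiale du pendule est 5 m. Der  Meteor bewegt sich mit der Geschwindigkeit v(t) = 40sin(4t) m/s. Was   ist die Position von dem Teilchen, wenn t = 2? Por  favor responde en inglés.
To solve this, we need to take 1 antiderivative of our velocity equation v(t) = 5 - 10·t. Finding the antiderivative of v(t) and using x(0) = -3: x(t) = -5·t^2 + 5·t - 3. From the given position equation x(t) = -5·t^2 + 5·t - 3, we substitute t = 2 to get x = -13.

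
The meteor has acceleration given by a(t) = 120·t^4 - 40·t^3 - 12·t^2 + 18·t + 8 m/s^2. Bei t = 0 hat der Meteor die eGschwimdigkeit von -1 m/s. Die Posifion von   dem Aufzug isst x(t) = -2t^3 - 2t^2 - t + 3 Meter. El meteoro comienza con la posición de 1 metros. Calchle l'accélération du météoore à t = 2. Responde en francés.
En utilisant a(t) = 120·t^4 - 40·t^3 - 12·t^2 + 18·t + 8 et en substituant t = 2, nous trouvons a = 1596.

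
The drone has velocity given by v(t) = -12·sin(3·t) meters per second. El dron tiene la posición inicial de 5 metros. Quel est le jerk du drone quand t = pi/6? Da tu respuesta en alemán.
Wir müssen unsere Gleichung für die Geschwindigkeit v(t) = -12·sin(3·t) 2-mal ableiten. Die Ableitung von der Geschwindigkeit ergibt die Beschleunigung: a(t) = -36·cos(3·t). Durch Ableiten von der Beschleunigung erhalten wir den Ruck: j(t) = 108·sin(3·t). Wir haben den Ruck j(t) = 108·sin(3·t). Durch Einsetzen von t = pi/6: j(pi/6) = 108.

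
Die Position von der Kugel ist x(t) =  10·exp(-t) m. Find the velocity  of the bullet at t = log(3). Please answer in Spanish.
Debemos derivar nuestra ecuación de la posición x(t) = 10·exp(-t) 1 vez. Derivando la posición, obtenemos la velocidad: v(t) = -10·exp(-t). Usando v(t) = -10·exp(-t) y sustituyendo t = log(3), encontramos v = -10/3.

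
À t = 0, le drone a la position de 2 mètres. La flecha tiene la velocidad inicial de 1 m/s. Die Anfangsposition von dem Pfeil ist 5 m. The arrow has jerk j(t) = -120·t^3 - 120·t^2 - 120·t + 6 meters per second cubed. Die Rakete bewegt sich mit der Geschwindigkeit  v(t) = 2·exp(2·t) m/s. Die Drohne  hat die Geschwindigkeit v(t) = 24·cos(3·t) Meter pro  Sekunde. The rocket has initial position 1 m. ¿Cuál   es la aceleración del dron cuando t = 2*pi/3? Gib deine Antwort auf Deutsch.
Ausgehend von der Geschwindigkeit v(t) = 24·cos(3·t), nehmen wir 1 Ableitung. Durch Ableiten von der Geschwindigkeit erhalten wir die Beschleunigung: a(t) = -72·sin(3·t). Aus der Gleichung für die Beschleunigung a(t) = -72·sin(3·t), setzen wir t = 2*pi/3 ein und erhalten a = 0.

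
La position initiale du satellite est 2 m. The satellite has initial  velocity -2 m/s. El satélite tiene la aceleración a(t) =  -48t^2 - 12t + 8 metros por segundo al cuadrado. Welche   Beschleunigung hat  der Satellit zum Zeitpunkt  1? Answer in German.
Wir haben die Beschleunigung a(t) = -48·t^2 - 12·t + 8. Durch Einsetzen von t = 1: a(1) = -52.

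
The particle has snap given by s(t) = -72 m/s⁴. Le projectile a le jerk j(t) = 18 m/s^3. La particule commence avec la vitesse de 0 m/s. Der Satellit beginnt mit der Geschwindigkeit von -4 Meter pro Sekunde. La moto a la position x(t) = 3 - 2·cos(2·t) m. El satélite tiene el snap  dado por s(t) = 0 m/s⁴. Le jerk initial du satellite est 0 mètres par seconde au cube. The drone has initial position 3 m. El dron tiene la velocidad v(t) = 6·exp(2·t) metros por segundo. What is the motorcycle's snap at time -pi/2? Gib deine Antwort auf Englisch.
We must differentiate our position equation x(t) = 3 - 2·cos(2·t) 4 times. Differentiating position, we get velocity: v(t) = 4·sin(2·t). The derivative of velocity gives acceleration: a(t) = 8·cos(2·t). Taking d/dt of a(t), we find j(t) = -16·sin(2·t). Taking d/dt of j(t), we find s(t) = -32·cos(2·t). We have snap s(t) = -32·cos(2·t). Substituting t = -pi/2: s(-pi/2) = 32.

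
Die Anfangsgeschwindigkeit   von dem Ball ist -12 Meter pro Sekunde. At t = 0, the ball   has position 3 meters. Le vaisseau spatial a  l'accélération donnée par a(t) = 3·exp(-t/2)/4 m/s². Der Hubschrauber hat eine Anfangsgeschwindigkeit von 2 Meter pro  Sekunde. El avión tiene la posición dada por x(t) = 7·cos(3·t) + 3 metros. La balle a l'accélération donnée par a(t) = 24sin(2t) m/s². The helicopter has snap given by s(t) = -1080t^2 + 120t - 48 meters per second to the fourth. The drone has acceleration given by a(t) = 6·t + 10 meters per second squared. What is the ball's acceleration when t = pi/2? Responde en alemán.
Mit a(t) = 24·sin(2·t) und Einsetzen von t = pi/2, finden wir a = 0.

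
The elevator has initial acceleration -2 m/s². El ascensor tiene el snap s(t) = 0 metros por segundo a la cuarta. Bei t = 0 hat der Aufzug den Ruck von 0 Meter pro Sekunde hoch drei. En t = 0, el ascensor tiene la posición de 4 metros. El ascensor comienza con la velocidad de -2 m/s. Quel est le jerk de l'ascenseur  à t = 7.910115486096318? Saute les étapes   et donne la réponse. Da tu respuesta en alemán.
Die Antwort ist 0.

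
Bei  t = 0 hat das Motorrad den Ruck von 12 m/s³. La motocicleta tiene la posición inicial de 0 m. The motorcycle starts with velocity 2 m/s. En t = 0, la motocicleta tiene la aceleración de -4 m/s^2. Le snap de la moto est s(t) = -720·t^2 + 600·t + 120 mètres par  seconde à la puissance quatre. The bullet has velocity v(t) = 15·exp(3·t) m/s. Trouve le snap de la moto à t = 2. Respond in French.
Nous avons le snap s(t) = -720·t^2 + 600·t + 120. En substituant t = 2: s(2) = -1560.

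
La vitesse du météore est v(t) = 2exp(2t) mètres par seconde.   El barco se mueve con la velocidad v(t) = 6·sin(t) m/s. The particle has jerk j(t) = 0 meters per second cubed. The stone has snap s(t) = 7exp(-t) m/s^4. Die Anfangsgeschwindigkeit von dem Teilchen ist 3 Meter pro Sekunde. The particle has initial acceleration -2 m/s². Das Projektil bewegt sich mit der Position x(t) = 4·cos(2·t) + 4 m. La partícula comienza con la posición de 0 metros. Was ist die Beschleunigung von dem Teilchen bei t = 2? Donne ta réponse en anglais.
We must find the antiderivative of our jerk equation j(t) = 0 1 time. The integral of jerk is acceleration. Using a(0) = -2, we get a(t) = -2. Using a(t) = -2 and substituting t = 2, we find a = -2.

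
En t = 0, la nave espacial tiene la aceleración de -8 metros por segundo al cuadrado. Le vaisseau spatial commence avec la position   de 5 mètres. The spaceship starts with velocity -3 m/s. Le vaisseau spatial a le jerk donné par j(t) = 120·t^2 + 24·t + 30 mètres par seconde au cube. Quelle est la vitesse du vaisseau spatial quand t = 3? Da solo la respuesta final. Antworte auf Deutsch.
Bei t = 3, v = 1026.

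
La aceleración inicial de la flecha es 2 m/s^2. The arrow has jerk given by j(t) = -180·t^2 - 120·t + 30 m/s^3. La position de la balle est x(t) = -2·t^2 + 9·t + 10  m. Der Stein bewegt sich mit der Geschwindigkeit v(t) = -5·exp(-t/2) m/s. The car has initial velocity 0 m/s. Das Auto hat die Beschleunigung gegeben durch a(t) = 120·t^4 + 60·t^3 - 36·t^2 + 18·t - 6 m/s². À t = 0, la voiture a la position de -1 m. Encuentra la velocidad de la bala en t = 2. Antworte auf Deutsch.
Ausgehend von der Position x(t) = -2·t^2 + 9·t + 10, nehmen wir 1 Ableitung. Mit d/dt von x(t) finden wir v(t) = 9 - 4·t. Mit v(t) = 9 - 4·t und Einsetzen von t = 2, finden wir v = 1.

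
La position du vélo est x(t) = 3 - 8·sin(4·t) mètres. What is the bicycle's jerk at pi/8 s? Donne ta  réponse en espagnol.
Debemos derivar nuestra ecuación de la posición x(t) = 3 - 8·sin(4·t) 3 veces. Derivando la posición, obtenemos la velocidad: v(t) = -32·cos(4·t). Tomando d/dt de v(t), encontramos a(t) = 128·sin(4·t). Tomando d/dt de a(t), encontramos j(t) = 512·cos(4·t). Tenemos la sacudida j(t) = 512·cos(4·t). Sustituyendo t = pi/8: j(pi/8) = 0.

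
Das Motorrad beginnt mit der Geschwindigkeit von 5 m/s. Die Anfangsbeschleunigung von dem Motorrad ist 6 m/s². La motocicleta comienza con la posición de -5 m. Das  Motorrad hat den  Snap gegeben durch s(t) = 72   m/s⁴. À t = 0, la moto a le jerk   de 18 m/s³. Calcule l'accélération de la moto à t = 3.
Pour résoudre ceci, nous devons prendre 2 intégrales de notre équation du snap s(t) = 72. La primitive du snap, avec j(0) = 18, donne le jerk: j(t) = 72·t + 18. En intégrant le jerk et en utilisant la condition initiale a(0) = 6, nous obtenons a(t) = 36·t^2 + 18·t + 6. Nous avons l'accélération a(t) = 36·t^2 + 18·t + 6. En substituant t = 3: a(3) = 384.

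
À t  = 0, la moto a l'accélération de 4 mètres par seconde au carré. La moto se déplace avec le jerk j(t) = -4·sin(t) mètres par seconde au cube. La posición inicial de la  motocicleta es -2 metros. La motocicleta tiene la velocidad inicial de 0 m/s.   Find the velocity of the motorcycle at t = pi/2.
We need to integrate our jerk equation j(t) = -4·sin(t) 2 times. Taking ∫j(t)dt and applying a(0) = 4, we find a(t) = 4·cos(t). Integrating acceleration and using the initial condition v(0) = 0, we get v(t) = 4·sin(t). From the given velocity equation v(t) = 4·sin(t), we substitute t = pi/2 to get v = 4.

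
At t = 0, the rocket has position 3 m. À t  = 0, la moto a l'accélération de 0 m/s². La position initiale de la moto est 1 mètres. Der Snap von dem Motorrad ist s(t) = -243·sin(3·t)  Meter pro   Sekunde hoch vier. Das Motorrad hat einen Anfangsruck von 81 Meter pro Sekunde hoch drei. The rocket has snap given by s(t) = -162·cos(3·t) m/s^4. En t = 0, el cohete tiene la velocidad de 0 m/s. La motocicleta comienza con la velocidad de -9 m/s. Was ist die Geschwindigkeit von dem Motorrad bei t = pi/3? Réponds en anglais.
We must find the integral of our snap equation s(t) = -243·sin(3·t) 3 times. Integrating snap and using the initial condition j(0) = 81, we get j(t) = 81·cos(3·t). The antiderivative of jerk, with a(0) = 0, gives acceleration: a(t) = 27·sin(3·t). Finding the antiderivative of a(t) and using v(0) = -9: v(t) = -9·cos(3·t). From the given velocity equation v(t) = -9·cos(3·t), we substitute t = pi/3 to get v = 9.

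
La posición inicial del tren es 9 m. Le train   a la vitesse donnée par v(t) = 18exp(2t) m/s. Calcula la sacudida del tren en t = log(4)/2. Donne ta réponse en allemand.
Ausgehend von der Geschwindigkeit v(t) = 18·exp(2·t), nehmen wir 2 Ableitungen. Durch Ableiten von der Geschwindigkeit erhalten wir die Beschleunigung: a(t) = 36·exp(2·t). Durch Ableiten von der Beschleunigung erhalten wir den Ruck: j(t) = 72·exp(2·t). Aus der Gleichung für den Ruck j(t) = 72·exp(2·t), setzen wir t = log(4)/2 ein und erhalten j = 288.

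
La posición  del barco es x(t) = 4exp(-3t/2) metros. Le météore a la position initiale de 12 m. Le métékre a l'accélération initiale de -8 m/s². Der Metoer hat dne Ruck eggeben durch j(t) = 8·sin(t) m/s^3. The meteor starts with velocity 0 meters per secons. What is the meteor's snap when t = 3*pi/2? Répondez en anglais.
To solve this, we need to take 1 derivative of our jerk equation j(t) = 8·sin(t). Differentiating jerk, we get snap: s(t) = 8·cos(t). We have snap s(t) = 8·cos(t). Substituting t = 3*pi/2: s(3*pi/2) = 0.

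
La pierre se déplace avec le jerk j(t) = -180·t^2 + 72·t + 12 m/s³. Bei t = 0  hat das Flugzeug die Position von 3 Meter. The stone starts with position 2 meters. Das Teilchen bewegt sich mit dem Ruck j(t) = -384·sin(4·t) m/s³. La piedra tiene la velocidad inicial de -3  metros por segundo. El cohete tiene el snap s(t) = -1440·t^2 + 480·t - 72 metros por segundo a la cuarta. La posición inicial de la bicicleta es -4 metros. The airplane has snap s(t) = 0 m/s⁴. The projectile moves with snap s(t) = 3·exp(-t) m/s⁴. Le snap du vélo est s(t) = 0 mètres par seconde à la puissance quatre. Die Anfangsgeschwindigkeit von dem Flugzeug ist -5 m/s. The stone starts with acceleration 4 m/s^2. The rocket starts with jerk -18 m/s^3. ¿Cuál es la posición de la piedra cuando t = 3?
Debemos encontrar la integral de nuestra ecuación de la sacudida j(t) = -180·t^2 + 72·t + 12 3 veces. Tomando ∫j(t)dt y aplicando a(0) = 4, encontramos a(t) = -60·t^3 + 36·t^2 + 12·t + 4. La integral de la aceleración es la velocidad. Usando v(0) = -3, obtenemos v(t) = -15·t^4 + 12·t^3 + 6·t^2 + 4·t - 3. Integrando la velocidad y usando la condición inicial x(0) = 2, obtenemos x(t) = -3·t^5 + 3·t^4 + 2·t^3 + 2·t^2 - 3·t + 2. Tenemos la posición x(t) = -3·t^5 + 3·t^4 + 2·t^3 + 2·t^2 - 3·t + 2. Sustituyendo t = 3: x(3) = -421.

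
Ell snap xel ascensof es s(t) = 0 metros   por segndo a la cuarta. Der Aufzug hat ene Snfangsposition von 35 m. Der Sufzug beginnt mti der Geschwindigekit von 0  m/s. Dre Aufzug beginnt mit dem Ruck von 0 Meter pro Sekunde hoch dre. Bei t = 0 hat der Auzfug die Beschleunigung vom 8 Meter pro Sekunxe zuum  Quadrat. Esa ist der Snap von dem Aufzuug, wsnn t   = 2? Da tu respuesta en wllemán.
Aus der Gleichung für den Snap s(t) = 0, setzen wir t = 2 ein und erhalten s = 0.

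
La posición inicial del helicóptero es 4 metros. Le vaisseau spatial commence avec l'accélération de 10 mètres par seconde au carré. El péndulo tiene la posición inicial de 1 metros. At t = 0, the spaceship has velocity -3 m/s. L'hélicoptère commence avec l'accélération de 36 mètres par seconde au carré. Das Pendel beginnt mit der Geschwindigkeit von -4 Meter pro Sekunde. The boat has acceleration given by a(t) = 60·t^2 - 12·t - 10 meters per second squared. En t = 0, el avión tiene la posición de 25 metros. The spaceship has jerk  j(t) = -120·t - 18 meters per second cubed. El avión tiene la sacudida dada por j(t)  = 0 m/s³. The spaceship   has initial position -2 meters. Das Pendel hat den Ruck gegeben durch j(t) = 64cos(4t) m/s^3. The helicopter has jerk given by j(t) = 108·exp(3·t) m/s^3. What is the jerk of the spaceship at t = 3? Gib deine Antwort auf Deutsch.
Wir haben den Ruck j(t) = -120·t - 18. Durch Einsetzen von t = 3: j(3) = -378.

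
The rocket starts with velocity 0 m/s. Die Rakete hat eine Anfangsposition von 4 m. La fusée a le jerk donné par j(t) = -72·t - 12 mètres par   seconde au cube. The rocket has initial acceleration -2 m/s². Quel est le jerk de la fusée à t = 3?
De l'équation du jerk j(t) = -72·t - 12, nous substituons t = 3 pour obtenir j = -228.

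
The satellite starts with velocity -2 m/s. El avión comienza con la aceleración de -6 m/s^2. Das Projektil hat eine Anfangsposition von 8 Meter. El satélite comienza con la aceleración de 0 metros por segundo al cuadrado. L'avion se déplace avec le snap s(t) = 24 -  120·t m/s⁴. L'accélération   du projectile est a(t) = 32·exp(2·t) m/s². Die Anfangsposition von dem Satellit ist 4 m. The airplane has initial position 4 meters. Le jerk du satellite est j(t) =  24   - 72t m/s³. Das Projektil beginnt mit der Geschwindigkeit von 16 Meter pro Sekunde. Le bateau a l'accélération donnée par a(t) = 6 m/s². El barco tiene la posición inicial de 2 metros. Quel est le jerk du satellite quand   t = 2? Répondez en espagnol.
De la ecuación de la sacudida j(t) = 24 - 72·t, sustituimos t = 2 para obtener j = -120.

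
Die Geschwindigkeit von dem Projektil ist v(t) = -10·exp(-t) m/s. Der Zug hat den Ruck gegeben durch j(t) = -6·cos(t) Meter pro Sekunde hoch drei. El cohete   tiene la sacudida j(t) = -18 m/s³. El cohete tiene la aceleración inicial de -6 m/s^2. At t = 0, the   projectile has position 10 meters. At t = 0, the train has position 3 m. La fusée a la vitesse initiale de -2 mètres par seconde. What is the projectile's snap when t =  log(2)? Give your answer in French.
Nous devons dériver notre équation de la vitesse v(t) = -10·exp(-t) 3 fois. La dérivée de la vitesse donne l'accélération: a(t) = 10·exp(-t). En dérivant l'accélération, nous obtenons le jerk: j(t) = -10·exp(-t). En prenant d/dt de j(t), nous trouvons s(t) = 10·exp(-t). De l'équation du snap s(t) = 10·exp(-t), nous substituons t = log(2) pour obtenir s = 5.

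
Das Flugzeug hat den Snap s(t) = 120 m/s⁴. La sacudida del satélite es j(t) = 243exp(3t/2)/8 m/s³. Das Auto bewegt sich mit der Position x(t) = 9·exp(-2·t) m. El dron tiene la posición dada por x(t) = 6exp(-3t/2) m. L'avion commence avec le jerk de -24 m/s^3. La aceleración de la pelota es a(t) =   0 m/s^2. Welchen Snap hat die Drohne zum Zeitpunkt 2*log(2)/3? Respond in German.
Um dies zu lösen, müssen wir 4 Ableitungen unserer Gleichung für die Position x(t) = 6·exp(-3·t/2) nehmen. Durch Ableiten von der Position erhalten wir die Geschwindigkeit: v(t) = -9·exp(-3·t/2). Durch Ableiten von der Geschwindigkeit erhalten wir die Beschleunigung: a(t) = 27·exp(-3·t/2)/2. Durch Ableiten von der Beschleunigung erhalten wir den Ruck: j(t) = -81·exp(-3·t/2)/4. Durch Ableiten von dem Ruck erhalten wir den Snap: s(t) = 243·exp(-3·t/2)/8. Aus der Gleichung für den Snap s(t) = 243·exp(-3·t/2)/8, setzen wir t = 2*log(2)/3 ein und erhalten s = 243/16.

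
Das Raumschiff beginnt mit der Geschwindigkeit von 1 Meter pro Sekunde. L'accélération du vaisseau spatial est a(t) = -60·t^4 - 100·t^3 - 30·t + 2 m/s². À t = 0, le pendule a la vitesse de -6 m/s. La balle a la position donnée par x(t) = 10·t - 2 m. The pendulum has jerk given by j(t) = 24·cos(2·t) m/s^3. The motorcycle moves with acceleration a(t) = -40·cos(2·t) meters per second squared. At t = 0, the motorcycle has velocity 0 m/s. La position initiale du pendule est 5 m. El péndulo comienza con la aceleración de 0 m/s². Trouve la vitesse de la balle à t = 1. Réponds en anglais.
To solve this, we need to take 1 derivative of our position equation x(t) = 10·t - 2. Taking d/dt of x(t), we find v(t) = 10. Using v(t) = 10 and substituting t = 1, we find v = 10.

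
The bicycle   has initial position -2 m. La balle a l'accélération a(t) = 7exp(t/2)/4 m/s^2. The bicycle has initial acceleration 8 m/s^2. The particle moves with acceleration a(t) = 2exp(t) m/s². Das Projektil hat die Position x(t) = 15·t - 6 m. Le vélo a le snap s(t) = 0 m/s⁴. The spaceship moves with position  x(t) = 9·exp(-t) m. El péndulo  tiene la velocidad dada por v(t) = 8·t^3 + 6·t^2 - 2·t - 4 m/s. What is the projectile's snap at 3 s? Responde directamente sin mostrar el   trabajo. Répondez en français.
s(3) = 0.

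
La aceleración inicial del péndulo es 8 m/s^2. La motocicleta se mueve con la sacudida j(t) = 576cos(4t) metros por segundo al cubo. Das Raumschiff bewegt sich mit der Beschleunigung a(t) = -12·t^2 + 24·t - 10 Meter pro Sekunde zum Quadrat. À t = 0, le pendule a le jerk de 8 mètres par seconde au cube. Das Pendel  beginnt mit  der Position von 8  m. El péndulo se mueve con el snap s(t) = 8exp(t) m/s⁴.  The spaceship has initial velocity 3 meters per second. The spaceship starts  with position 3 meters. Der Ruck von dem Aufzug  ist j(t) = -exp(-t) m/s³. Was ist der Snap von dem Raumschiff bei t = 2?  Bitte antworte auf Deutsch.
Um dies zu lösen, müssen wir 2 Ableitungen unserer Gleichung für die Beschleunigung a(t) = -12·t^2 + 24·t - 10 nehmen. Mit d/dt von a(t) finden wir j(t) = 24 - 24·t. Die Ableitung von dem Ruck ergibt den Snap: s(t) = -24. Aus der Gleichung für den Snap s(t) = -24, setzen wir t = 2 ein und erhalten s = -24.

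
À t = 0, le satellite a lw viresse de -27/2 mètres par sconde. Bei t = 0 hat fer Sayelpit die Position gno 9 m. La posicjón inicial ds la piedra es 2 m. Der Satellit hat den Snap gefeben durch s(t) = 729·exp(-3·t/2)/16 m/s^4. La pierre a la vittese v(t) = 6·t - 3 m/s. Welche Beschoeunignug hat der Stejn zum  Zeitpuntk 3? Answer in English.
We must differentiate our velocity equation v(t) = 6·t - 3 1 time. Differentiating velocity, we get acceleration: a(t) = 6. Using a(t) = 6 and substituting t = 3, we find a = 6.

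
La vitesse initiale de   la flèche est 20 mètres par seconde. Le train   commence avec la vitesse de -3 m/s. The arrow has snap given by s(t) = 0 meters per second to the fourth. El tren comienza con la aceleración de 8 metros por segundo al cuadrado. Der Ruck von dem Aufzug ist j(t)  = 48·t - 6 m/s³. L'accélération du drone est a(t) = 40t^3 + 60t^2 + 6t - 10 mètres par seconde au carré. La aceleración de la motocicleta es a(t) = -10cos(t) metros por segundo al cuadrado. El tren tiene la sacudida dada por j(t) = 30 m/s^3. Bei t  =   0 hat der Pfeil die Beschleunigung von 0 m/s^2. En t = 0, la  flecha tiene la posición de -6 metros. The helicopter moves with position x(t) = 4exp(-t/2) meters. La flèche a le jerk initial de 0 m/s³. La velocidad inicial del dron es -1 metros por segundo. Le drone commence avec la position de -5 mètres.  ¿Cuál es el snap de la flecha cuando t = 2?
Usando s(t) = 0 y sustituyendo t = 2, encontramos s = 0.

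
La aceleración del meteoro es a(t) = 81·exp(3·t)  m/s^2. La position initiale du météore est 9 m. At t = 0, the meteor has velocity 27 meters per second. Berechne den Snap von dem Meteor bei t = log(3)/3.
Wir müssen unsere Gleichung für die Beschleunigung a(t) = 81·exp(3·t) 2-mal ableiten. Mit d/dt von a(t) finden wir j(t) = 243·exp(3·t). Die Ableitung von dem Ruck ergibt den Snap: s(t) = 729·exp(3·t). Mit s(t) = 729·exp(3·t) und Einsetzen von t = log(3)/3, finden wir s = 2187.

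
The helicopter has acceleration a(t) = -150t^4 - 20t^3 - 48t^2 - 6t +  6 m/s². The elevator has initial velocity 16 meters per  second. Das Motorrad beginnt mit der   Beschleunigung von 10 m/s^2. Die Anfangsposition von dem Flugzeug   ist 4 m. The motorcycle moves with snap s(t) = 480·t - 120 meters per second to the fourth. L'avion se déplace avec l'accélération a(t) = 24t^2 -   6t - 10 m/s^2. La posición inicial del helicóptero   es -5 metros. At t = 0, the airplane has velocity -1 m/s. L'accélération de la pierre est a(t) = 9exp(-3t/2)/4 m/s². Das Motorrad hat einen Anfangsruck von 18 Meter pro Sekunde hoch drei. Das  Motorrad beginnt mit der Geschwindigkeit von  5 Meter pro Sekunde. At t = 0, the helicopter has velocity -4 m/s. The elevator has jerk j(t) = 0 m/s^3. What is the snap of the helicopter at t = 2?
To solve this, we need to take 2 derivatives of our acceleration equation a(t) = -150·t^4 - 20·t^3 - 48·t^2 - 6·t + 6. Differentiating acceleration, we get jerk: j(t) = -600·t^3 - 60·t^2 - 96·t - 6. Differentiating jerk, we get snap: s(t) = -1800·t^2 - 120·t - 96. Using s(t) = -1800·t^2 - 120·t - 96 and substituting t = 2, we find s = -7536.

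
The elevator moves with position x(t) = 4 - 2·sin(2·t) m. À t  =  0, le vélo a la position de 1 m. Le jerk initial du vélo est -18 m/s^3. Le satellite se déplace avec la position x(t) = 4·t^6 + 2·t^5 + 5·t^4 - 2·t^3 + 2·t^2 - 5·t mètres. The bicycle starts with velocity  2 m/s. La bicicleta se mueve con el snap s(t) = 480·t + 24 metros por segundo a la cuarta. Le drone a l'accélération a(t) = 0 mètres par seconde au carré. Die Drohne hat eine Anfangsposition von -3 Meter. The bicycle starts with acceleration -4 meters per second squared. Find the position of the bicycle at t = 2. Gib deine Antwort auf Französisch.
Nous devons intégrer notre équation du snap s(t) = 480·t + 24 4 fois. L'intégrale du snap est le jerk. En utilisant j(0) = -18, nous obtenons j(t) = 240·t^2 + 24·t - 18. En intégrant le jerk et en utilisant la condition initiale a(0) = -4, nous obtenons a(t) = 80·t^3 + 12·t^2 - 18·t - 4. La primitive de l'accélération, avec v(0) = 2, donne la vitesse: v(t) = 20·t^4 + 4·t^3 - 9·t^2 - 4·t + 2. En prenant ∫v(t)dt et en appliquant x(0) = 1, nous trouvons x(t) = 4·t^5 + t^4 - 3·t^3 - 2·t^2 + 2·t + 1. En utilisant x(t) = 4·t^5 + t^4 - 3·t^3 - 2·t^2 + 2·t + 1 et en substituant t = 2, nous trouvons x = 117.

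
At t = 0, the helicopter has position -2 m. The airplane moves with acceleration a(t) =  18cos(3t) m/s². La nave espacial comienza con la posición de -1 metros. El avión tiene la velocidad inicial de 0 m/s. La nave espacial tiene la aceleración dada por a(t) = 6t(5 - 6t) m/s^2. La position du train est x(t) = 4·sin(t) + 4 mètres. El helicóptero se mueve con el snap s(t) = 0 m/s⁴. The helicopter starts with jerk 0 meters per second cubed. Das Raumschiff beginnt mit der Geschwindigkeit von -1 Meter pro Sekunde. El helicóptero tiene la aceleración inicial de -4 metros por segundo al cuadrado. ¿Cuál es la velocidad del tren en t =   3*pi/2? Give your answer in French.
Nous devons dériver notre équation de la position x(t) = 4·sin(t) + 4 1 fois. En prenant d/dt de x(t), nous trouvons v(t) = 4·cos(t). Nous avons la vitesse v(t) = 4·cos(t). En substituant t = 3*pi/2: v(3*pi/2) = 0.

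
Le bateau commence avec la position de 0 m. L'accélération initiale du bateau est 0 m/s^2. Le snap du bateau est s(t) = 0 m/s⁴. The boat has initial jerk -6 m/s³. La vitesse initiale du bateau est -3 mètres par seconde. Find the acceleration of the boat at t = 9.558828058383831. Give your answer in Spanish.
Debemos encontrar la integral de nuestra ecuación del snap s(t) = 0 2 veces. Integrando el snap y usando la condición inicial j(0) = -6, obtenemos j(t) = -6. La antiderivada de la sacudida, con a(0) = 0, da la aceleración: a(t) = -6·t. De la ecuación de la aceleración a(t) = -6·t, sustituimos t = 9.558828058383831 para obtener a = -57.3529683503030.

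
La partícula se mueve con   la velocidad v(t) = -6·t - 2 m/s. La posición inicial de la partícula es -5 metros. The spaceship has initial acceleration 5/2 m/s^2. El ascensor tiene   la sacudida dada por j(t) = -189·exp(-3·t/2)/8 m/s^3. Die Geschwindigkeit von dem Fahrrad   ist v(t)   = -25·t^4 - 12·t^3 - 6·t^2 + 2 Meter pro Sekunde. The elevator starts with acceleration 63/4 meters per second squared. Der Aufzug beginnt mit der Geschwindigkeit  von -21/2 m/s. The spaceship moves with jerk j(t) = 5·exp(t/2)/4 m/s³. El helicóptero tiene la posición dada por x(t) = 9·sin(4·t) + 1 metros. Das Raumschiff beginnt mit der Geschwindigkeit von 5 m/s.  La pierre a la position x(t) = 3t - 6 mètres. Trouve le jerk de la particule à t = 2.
En partant de la vitesse v(t) = -6·t - 2, nous prenons 2 dérivées. En prenant d/dt de v(t), nous trouvons a(t) = -6. En prenant d/dt de a(t), nous trouvons j(t) = 0. De l'équation du jerk j(t) = 0, nous substituons t = 2 pour obtenir j = 0.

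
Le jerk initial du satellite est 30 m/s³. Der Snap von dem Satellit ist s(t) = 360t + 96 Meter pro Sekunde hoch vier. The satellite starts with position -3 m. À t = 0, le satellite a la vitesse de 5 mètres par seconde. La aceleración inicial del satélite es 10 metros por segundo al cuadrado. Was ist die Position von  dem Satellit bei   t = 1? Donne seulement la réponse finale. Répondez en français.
La position à t = 1 est x = 19.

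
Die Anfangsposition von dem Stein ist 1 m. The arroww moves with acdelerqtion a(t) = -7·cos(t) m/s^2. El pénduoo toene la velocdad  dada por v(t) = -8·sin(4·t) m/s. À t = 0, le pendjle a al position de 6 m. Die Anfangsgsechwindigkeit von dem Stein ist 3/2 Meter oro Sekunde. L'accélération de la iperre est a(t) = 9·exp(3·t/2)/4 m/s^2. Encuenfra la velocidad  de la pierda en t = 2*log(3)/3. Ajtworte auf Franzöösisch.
Nous devons trouver l'intégrale de notre équation de l'accélération a(t) = 9·exp(3·t/2)/4 1 fois. En prenant ∫a(t)dt et en appliquant v(0) = 3/2, nous trouvons v(t) = 3·exp(3·t/2)/2. De l'équation de la vitesse v(t) = 3·exp(3·t/2)/2, nous substituons t = 2*log(3)/3 pour obtenir v = 9/2.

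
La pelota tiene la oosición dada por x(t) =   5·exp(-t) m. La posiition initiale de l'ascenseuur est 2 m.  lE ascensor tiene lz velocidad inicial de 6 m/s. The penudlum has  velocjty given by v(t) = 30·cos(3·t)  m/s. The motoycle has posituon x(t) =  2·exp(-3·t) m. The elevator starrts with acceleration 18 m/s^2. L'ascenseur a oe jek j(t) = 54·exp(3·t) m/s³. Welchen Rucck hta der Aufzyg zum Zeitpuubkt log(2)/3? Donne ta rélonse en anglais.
From the given jerk equation j(t) = 54·exp(3·t), we substitute t = log(2)/3 to get j = 108.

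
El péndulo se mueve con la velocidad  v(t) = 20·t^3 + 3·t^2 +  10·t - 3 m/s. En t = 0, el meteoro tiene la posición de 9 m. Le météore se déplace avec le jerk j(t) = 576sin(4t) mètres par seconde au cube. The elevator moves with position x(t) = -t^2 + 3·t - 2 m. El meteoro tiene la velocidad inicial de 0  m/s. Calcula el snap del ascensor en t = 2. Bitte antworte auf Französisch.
En partant de la position x(t) = -t^2 + 3·t - 2, nous prenons 4 dérivées. En dérivant la position, nous obtenons la vitesse: v(t) = 3 - 2·t. En dérivant la vitesse, nous obtenons l'accélération: a(t) = -2. La dérivée de l'accélération donne le jerk: j(t) = 0. En dérivant le jerk, nous obtenons le snap: s(t) = 0. En utilisant s(t) = 0 et en substituant t = 2, nous trouvons s = 0.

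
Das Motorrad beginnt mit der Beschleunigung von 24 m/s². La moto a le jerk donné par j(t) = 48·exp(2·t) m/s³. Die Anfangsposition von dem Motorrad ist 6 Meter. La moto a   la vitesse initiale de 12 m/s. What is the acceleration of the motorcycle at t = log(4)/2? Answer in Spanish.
Partiendo de la sacudida j(t) = 48·exp(2·t), tomamos 1 antiderivada. La integral de la sacudida, con a(0) = 24, da la aceleración: a(t) = 24·exp(2·t). Usando a(t) = 24·exp(2·t) y sustituyendo t = log(4)/2, encontramos a = 96.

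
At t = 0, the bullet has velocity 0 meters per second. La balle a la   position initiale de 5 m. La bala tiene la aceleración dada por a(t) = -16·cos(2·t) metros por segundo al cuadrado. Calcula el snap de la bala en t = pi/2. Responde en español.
Debemos derivar nuestra ecuación de la aceleración a(t) = -16·cos(2·t) 2 veces. Tomando d/dt de a(t), encontramos j(t) = 32·sin(2·t). La derivada de la sacudida da el snap: s(t) = 64·cos(2·t). Usando s(t) = 64·cos(2·t) y sustituyendo t = pi/2, encontramos s = -64.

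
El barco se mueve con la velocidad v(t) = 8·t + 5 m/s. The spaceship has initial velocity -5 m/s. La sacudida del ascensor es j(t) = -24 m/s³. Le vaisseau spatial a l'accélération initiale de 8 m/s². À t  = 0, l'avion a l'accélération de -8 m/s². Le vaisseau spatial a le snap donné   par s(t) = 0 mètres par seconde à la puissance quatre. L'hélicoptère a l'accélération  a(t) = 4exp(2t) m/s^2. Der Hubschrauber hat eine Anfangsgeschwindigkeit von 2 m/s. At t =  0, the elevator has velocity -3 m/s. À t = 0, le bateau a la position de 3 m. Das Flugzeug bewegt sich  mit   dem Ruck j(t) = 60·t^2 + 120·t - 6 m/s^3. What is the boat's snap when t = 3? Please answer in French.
En partant de la vitesse v(t) = 8·t + 5, nous prenons 3 dérivées. La dérivée de la vitesse donne l'accélération: a(t) = 8. La dérivée de l'accélération donne le jerk: j(t) = 0. La dérivée du jerk donne le snap: s(t) = 0. Nous avons le snap s(t) = 0. En substituant t = 3: s(3) = 0.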